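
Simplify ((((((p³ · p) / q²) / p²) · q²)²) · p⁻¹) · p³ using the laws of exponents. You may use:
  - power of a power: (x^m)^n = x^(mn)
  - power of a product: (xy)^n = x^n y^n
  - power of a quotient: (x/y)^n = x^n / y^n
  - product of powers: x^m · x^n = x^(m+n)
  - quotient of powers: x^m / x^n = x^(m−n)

p⁶

((((((p³ · p) / q²) / p²) · q²)²) · p⁻¹) · p³
= ((((((p³ · p) / q²) / p²)²) · ((q²)²)) · p⁻¹) · p³    [power of a product]
= ((((((p³ · p) / q²)²) / ((p²)²)) · ((q²)²)) · p⁻¹) · p³    [power of a quotient]
= ((((((p³ · p)²) / ((q²)²)) / ((p²)²)) · ((q²)²)) · p⁻¹) · p³    [power of a quotient]
= (((((((p³)²) · (p²)) / ((q²)²)) / ((p²)²)) · ((q²)²)) · p⁻¹) · p³    [power of a product]
= (((((p⁶ · (p²)) / ((q²)²)) / ((p²)²)) · ((q²)²)) · p⁻¹) · p³    [power of a power]
= ((((p⁸ / ((q²)²)) / ((p²)²)) · ((q²)²)) · p⁻¹) · p³    [product of powers]
= ((((p⁸ / q⁴) / ((p²)²)) · ((q²)²)) · p⁻¹) · p³    [power of a power]
= ((((p⁸ / q⁴) / p⁴) · ((q²)²)) · p⁻¹) · p³    [power of a power]
= ((((p⁸ / q⁴) / p⁴) · q⁴) · p⁻¹) · p³    [power of a power]
= p⁶    [quotient of powers; product of powers]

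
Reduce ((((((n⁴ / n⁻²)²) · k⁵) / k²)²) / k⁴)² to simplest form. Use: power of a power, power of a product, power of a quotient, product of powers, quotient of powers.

k⁴·n⁴⁸

((((((n⁴ / n⁻²)²) · k⁵) / k²)²) / k⁴)²
= ((((((n⁴ / n⁻²)²) · k⁵) / k²)²)²) / ((k⁴)²)    [power of a quotient]
= (((((n⁴ / n⁻²)²) · k⁵) / k²)⁴) / ((k⁴)²)    [power of a power]
= (((((n⁴ / n⁻²)²) · k⁵)⁴) / ((k²)⁴)) / ((k⁴)²)    [power of a quotient]
= (((((n⁴ / n⁻²)²)⁴) · ((k⁵)⁴)) / ((k²)⁴)) / ((k⁴)²)    [power of a product]
= ((((n⁴ / n⁻²)⁸) · ((k⁵)⁴)) / ((k²)⁴)) / ((k⁴)²)    [power of a power]
= (((((n⁴)⁸) / ((n⁻²)⁸)) · ((k⁵)⁴)) / ((k²)⁴)) / ((k⁴)²)    [power of a quotient]
= (((n³² / ((n⁻²)⁸)) · ((k⁵)⁴)) / ((k²)⁴)) / ((k⁴)²)    [power of a power]
= (((n³² / n⁻¹⁶) · ((k⁵)⁴)) / ((k²)⁴)) / ((k⁴)²)    [power of a power]
= ((n⁴⁸ · ((k⁵)⁴)) / ((k²)⁴)) / ((k⁴)²)    [quotient of powers]
= ((n⁴⁸ · k²⁰) / ((k²)⁴)) / ((k⁴)²)    [power of a power]
= ((n⁴⁸ · k²⁰) / k⁸) / ((k⁴)²)    [power of a power]
= ((n⁴⁸ · k²⁰) / k⁸) / k⁸    [power of a power]
= k⁴·n⁴⁸    [quotient of powers; product of powers]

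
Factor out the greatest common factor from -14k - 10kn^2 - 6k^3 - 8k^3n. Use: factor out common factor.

2k(-7 - 5n^2 - 3k^2 - 4k^2n)

-14k - 10kn^2 - 6k^3 - 8k^3n
= 2(-7k - 5kn^2 - 3k^3 - 4k^3n)    [factor out 2]
= 2k(-7 - 5n^2 - 3k^2 - 4k^2n)    [factor out k]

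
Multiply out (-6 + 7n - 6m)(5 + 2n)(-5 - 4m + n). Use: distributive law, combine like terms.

(-6 + 7n - 6m)(5 + 2n)(-5 - 4m + n)
= (-30 - 12n + 35n + 14n^2 - 30m - 12mn)(-5 - 4m + n)    [distributive law]
= (-30 + 23n + 14n^2 - 30m - 12mn)(-5 - 4m + n)    [combine like terms]
= 150 + 120m - 30n - 115n - 92mn + 23n^2 - 70n^2 - 56mn^2 + 14n^3 + 150m + 120m^2 - 30mn + 60mn + 48m^2n - 12mn^2    [distributive law]
= 150 + 270m - 145n - 62mn - 47n^2 - 68mn^2 + 14n^3 + 120m^2 + 48m^2n    [combine like terms]

150 + 270m - 145n - 62mn - 47n^2 - 68mn^2 + 14n^3 + 120m^2 + 48m^2n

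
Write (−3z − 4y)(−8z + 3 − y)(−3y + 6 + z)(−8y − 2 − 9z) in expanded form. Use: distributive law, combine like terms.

(−3z − 4y)(−8z + 3 − y)(−3y + 6 + z)(−8y − 2 − 9z)
= (24z^2 − 9z + 3yz + 32yz − 12y + 4y^2)(−3y + 6 + z)(−8y − 2 − 9z)    [distributive law]
= (24z^2 − 9z + 35yz − 12y + 4y^2)(−3y + 6 + z)(−8y − 2 − 9z)    [combine like terms]
= (−72yz^2 + 144z^2 + 24z^3 + 27yz − 54z − 9z^2 − 105y^2z + 210yz + 35yz^2 + 36y^2 − 72y − 12yz − 12y^3 + 24y^2 + 4y^2z)(−8y − 2 − 9z)    [distributive law]
= (−37yz^2 + 135z^2 + 24z^3 + 225yz − 54z − 101y^2z + 60y^2 − 72y − 12y^3)(−8y − 2 − 9z)    [combine like terms]
= 296y^2z^2 + 74yz^2 + 333yz^3 − 1080yz^2 − 270z^2 − 1215z^3 − 192yz^3 − 48z^3 − 216z^4 − 1800y^2z − 450yz − 2025yz^2 + 432yz + 108z + 486z^2 + 808y^3z + 202y^2z + 909y^2z^2 − 480y^3 − 120y^2 − 540y^2z + 576y^2 + 144y + 648yz + 96y^4 + 24y^3 + 108y^3z    [distributive law]
= 1205y^2z^2 − 3031yz^2 + 141yz^3 + 216z^2 − 1263z^3 − 216z^4 − 2138y^2z + 630yz + 108z + 916y^3z − 456y^3 + 456y^2 + 144y + 96y^4    [combine like terms]

1205y^2z^2 − 3031yz^2 + 141yz^3 + 216z^2 − 1263z^3 − 216z^4 − 2138y^2z + 630yz + 108z + 916y^3z − 456y^3 + 456y^2 + 144y + 96y^4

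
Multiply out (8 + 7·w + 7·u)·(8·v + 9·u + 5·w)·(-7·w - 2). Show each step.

-560·v·w - 128·v - 700·u·w - 144·u - 350·w^2 - 80·w - 392·v·w^2 - 686·u·w^2 - 245·w^3 - 392·u·v·w - 112·u·v - 441·u^2·w - 126·u^2

(8 + 7·w + 7·u)·(8·v + 9·u + 5·w)·(-7·w - 2)
= (64·v + 72·u + 40·w + 56·v·w + 63·u·w + 35·w^2 + 56·u·v + 63·u^2 + 35·u·w)·(-7·w - 2)    [distributive law]
= (64·v + 72·u + 40·w + 56·v·w + 98·u·w + 35·w^2 + 56·u·v + 63·u^2)·(-7·w - 2)    [combine like terms]
= -448·v·w - 128·v - 504·u·w - 144·u - 280·w^2 - 80·w - 392·v·w^2 - 112·v·w - 686·u·w^2 - 196·u·w - 245·w^3 - 70·w^2 - 392·u·v·w - 112·u·v - 441·u^2·w - 126·u^2    [distributive law]
= -560·v·w - 128·v - 700·u·w - 144·u - 350·w^2 - 80·w - 392·v·w^2 - 686·u·w^2 - 245·w^3 - 392·u·v·w - 112·u·v - 441·u^2·w - 126·u^2    [combine like terms]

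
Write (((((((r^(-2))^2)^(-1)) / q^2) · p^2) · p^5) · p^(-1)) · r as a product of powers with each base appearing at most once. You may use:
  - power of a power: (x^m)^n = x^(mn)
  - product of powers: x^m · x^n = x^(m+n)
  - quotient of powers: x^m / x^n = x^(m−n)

(((((((r^(-2))^2)^(-1)) / q^2) · p^2) · p^5) · p^(-1)) · r
= ((((((r^(-2))^(-2)) / q^2) · p^2) · p^5) · p^(-1)) · r    [power of a power]
= ((((r^4 / q^2) · p^2) · p^5) · p^(-1)) · r    [power of a power]
= p^6q^(-2)r^5    [quotient of powers; product of powers]

p^6q^(-2)r^5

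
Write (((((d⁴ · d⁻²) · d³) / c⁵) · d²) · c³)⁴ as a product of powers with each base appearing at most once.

(((((d⁴ · d⁻²) · d³) / c⁵) · d²) · c³)⁴
= (((((d⁴ · d⁻²) · d³) / c⁵) · d²)⁴) · ((c³)⁴)    [power of a product]
= (((((d⁴ · d⁻²) · d³) / c⁵)⁴) · ((d²)⁴)) · ((c³)⁴)    [power of a product]
= (((((d⁴ · d⁻²) · d³)⁴) / ((c⁵)⁴)) · ((d²)⁴)) · ((c³)⁴)    [power of a quotient]
= (((((d⁴ · d⁻²)⁴) · ((d³)⁴)) / ((c⁵)⁴)) · ((d²)⁴)) · ((c³)⁴)    [power of a product]
= ((((((d⁴)⁴) · ((d⁻²)⁴)) · ((d³)⁴)) / ((c⁵)⁴)) · ((d²)⁴)) · ((c³)⁴)    [power of a product]
= ((((d¹⁶ · ((d⁻²)⁴)) · ((d³)⁴)) / ((c⁵)⁴)) · ((d²)⁴)) · ((c³)⁴)    [power of a power]
= ((((d¹⁶ · d⁻⁸) · ((d³)⁴)) / ((c⁵)⁴)) · ((d²)⁴)) · ((c³)⁴)    [power of a power]
= (((d⁸ · ((d³)⁴)) / ((c⁵)⁴)) · ((d²)⁴)) · ((c³)⁴)    [product of powers]
= (((d⁸ · d¹²) / ((c⁵)⁴)) · ((d²)⁴)) · ((c³)⁴)    [power of a power]
= ((d²⁰ / ((c⁵)⁴)) · ((d²)⁴)) · ((c³)⁴)    [product of powers]
= ((d²⁰ / c²⁰) · ((d²)⁴)) · ((c³)⁴)    [power of a power]
= ((d²⁰ / c²⁰) · d⁸) · ((c³)⁴)    [power of a power]
= ((d²⁰ / c²⁰) · d⁸) · c¹²    [power of a power]
= c⁻⁸d²⁸    [quotient of powers; product of powers]

c⁻⁸d²⁸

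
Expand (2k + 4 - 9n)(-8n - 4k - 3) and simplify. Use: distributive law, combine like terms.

20kn - 8k² - 22k - 5n - 12 + 72n²

(2k + 4 - 9n)(-8n - 4k - 3)
= -16kn - 8k² - 6k - 32n - 16k - 12 + 72n² + 36kn + 27n    [distributive law]
= 20kn - 8k² - 22k - 5n - 12 + 72n²    [combine like terms]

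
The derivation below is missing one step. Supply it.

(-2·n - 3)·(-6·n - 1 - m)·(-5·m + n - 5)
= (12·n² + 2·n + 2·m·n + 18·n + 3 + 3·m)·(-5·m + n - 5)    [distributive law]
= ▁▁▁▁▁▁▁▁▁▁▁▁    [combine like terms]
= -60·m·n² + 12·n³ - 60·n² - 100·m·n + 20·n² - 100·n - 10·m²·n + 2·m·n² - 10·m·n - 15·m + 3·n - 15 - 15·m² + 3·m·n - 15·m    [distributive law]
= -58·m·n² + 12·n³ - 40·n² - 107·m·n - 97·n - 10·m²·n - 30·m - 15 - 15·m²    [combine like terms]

After combine like terms, the bracketed line is:

(12·n² + 20·n + 2·m·n + 3 + 3·m)·(-5·m + n - 5)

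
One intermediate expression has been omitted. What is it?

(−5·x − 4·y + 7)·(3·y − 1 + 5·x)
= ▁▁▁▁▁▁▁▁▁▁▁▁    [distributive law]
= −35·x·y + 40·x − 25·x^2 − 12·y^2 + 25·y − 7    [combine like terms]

Applying distributive law to the line above:

−15·x·y + 5·x − 25·x^2 − 12·y^2 + 4·y − 20·x·y + 21·y − 7 + 35·x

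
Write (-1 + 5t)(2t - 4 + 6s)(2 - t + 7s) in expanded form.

(-1 + 5t)(2t - 4 + 6s)(2 - t + 7s)
= (-2t + 4 - 6s + 10t^2 - 20t + 30st)(2 - t + 7s)    [distributive law]
= (-22t + 4 - 6s + 10t^2 + 30st)(2 - t + 7s)    [combine like terms]
= -44t + 22t^2 - 154st + 8 - 4t + 28s - 12s + 6st - 42s^2 + 20t^2 - 10t^3 + 70st^2 + 60st - 30st^2 + 210s^2t    [distributive law]
= -48t + 42t^2 - 88st + 8 + 16s - 42s^2 - 10t^3 + 40st^2 + 210s^2t    [combine like terms]

-48t + 42t^2 - 88st + 8 + 16s - 42s^2 - 10t^3 + 40st^2 + 210s^2t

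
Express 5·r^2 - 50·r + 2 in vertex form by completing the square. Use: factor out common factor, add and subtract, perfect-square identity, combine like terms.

5·r^2 - 50·r + 2
= 5(r^2 - 10·r) + 2    [factor out 5 from the r-terms]
= 5(r^2 - 10·r + 25 - 25) + 2    [add and subtract 25 inside the bracket]
= 5(r - 5)^2 - 125 + 2    [perfect-square identity]
= 5(r - 5)^2 - 123    [combine constants]

5(r - 5)^2 - 123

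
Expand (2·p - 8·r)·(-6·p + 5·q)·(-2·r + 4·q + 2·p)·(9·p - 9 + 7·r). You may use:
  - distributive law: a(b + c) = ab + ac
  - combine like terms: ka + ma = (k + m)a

(2·p - 8·r)·(-6·p + 5·q)·(-2·r + 4·q + 2·p)·(9·p - 9 + 7·r)
= (-12·p^2 + 10·p·q + 48·p·r - 40·q·r)·(-2·r + 4·q + 2·p)·(9·p - 9 + 7·r)    [distributive law]
= (24·p^2·r - 48·p^2·q - 24·p^3 - 20·p·q·r + 40·p·q^2 + 20·p^2·q - 96·p·r^2 + 192·p·q·r + 96·p^2·r + 80·q·r^2 - 160·q^2·r - 80·p·q·r)·(9·p - 9 + 7·r)    [distributive law]
= (120·p^2·r - 28·p^2·q - 24·p^3 + 92·p·q·r + 40·p·q^2 - 96·p·r^2 + 80·q·r^2 - 160·q^2·r)·(9·p - 9 + 7·r)    [combine like terms]
= 1080·p^3·r - 1080·p^2·r + 840·p^2·r^2 - 252·p^3·q + 252·p^2·q - 196·p^2·q·r - 216·p^4 + 216·p^3 - 168·p^3·r + 828·p^2·q·r - 828·p·q·r + 644·p·q·r^2 + 360·p^2·q^2 - 360·p·q^2 + 280·p·q^2·r - 864·p^2·r^2 + 864·p·r^2 - 672·p·r^3 + 720·p·q·r^2 - 720·q·r^2 + 560·q·r^3 - 1440·p·q^2·r + 1440·q^2·r - 1120·q^2·r^2    [distributive law]
= 912·p^3·r - 1080·p^2·r - 24·p^2·r^2 - 252·p^3·q + 252·p^2·q + 632·p^2·q·r - 216·p^4 + 216·p^3 - 828·p·q·r + 1364·p·q·r^2 + 360·p^2·q^2 - 360·p·q^2 - 1160·p·q^2·r + 864·p·r^2 - 672·p·r^3 - 720·q·r^2 + 560·q·r^3 + 1440·q^2·r - 1120·q^2·r^2    [combine like terms]

912·p^3·r - 1080·p^2·r - 24·p^2·r^2 - 252·p^3·q + 252·p^2·q + 632·p^2·q·r - 216·p^4 + 216·p^3 - 828·p·q·r + 1364·p·q·r^2 + 360·p^2·q^2 - 360·p·q^2 - 1160·p·q^2·r + 864·p·r^2 - 672·p·r^3 - 720·q·r^2 + 560·q·r^3 + 1440·q^2·r - 1120·q^2·r^2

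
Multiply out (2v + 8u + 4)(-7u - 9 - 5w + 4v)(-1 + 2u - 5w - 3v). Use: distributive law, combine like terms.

(2v + 8u + 4)(-7u - 9 - 5w + 4v)(-1 + 2u - 5w - 3v)
= (-14uv - 18v - 10vw + 8v^2 - 56u^2 - 72u - 40uw + 32uv - 28u - 36 - 20w + 16v)(-1 + 2u - 5w - 3v)    [distributive law]
= (18uv - 2v - 10vw + 8v^2 - 56u^2 - 100u - 40uw - 36 - 20w)(-1 + 2u - 5w - 3v)    [combine like terms]
= -18uv + 36u^2v - 90uvw - 54uv^2 + 2v - 4uv + 10vw + 6v^2 + 10vw - 20uvw + 50vw^2 + 30v^2w - 8v^2 + 16uv^2 - 40v^2w - 24v^3 + 56u^2 - 112u^3 + 280u^2w + 168u^2v + 100u - 200u^2 + 500uw + 300uv + 40uw - 80u^2w + 200uw^2 + 120uvw + 36 - 72u + 180w + 108v + 20w - 40uw + 100w^2 + 60vw    [distributive law]
= 278uv + 204u^2v + 10uvw - 38uv^2 + 110v + 80vw - 2v^2 + 50vw^2 - 10v^2w - 24v^3 - 144u^2 - 112u^3 + 200u^2w + 28u + 500uw + 200uw^2 + 36 + 200w + 100w^2    [combine like terms]

278uv + 204u^2v + 10uvw - 38uv^2 + 110v + 80vw - 2v^2 + 50vw^2 - 10v^2w - 24v^3 - 144u^2 - 112u^3 + 200u^2w + 28u + 500uw + 200uw^2 + 36 + 200w + 100w^2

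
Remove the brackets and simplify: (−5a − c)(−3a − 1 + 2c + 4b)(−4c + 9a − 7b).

−123a²c + 135a³ − 285a²b − 11ac + 45a² − 35ab + 10ac² + 93abc + 140ab² − 4c² − 7bc + 8c³ + 30bc² + 28b²c

(−5a − c)(−3a − 1 + 2c + 4b)(−4c + 9a − 7b)
= (15a² + 5a − 10ac − 20ab + 3ac + c − 2c² − 4bc)(−4c + 9a − 7b)    [distributive law]
= (15a² + 5a − 7ac − 20ab + c − 2c² − 4bc)(−4c + 9a − 7b)    [combine like terms]
= −60a²c + 135a³ − 105a²b − 20ac + 45a² − 35ab + 28ac² − 63a²c + 49abc + 80abc − 180a²b + 140ab² − 4c² + 9ac − 7bc + 8c³ − 18ac² + 14bc² + 16bc² − 36abc + 28b²c    [distributive law]
= −123a²c + 135a³ − 285a²b − 11ac + 45a² − 35ab + 10ac² + 93abc + 140ab² − 4c² − 7bc + 8c³ + 30bc² + 28b²c    [combine like terms]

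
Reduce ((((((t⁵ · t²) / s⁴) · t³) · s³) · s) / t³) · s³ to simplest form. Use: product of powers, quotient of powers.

((((((t⁵ · t²) / s⁴) · t³) · s³) · s) / t³) · s³
= (((((t⁷ / s⁴) · t³) · s³) · s) / t³) · s³    [product of powers]
= s³t⁷    [quotient of powers; product of powers]

s³t⁷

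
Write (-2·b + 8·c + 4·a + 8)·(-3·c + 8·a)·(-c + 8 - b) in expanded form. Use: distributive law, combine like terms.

18·b·c^2 + 72·b·c - 6·b^2·c - 36·a·b·c - 192·a·b + 16·a·b^2 + 24·c^3 - 168·c^2 - 52·a·c^2 + 352·a·c - 32·a^2·c + 256·a^2 - 32·a^2·b - 192·c + 512·a

(-2·b + 8·c + 4·a + 8)·(-3·c + 8·a)·(-c + 8 - b)
= (6·b·c - 16·a·b - 24·c^2 + 64·a·c - 12·a·c + 32·a^2 - 24·c + 64·a)·(-c + 8 - b)    [distributive law]
= (6·b·c - 16·a·b - 24·c^2 + 52·a·c + 32·a^2 - 24·c + 64·a)·(-c + 8 - b)    [combine like terms]
= -6·b·c^2 + 48·b·c - 6·b^2·c + 16·a·b·c - 128·a·b + 16·a·b^2 + 24·c^3 - 192·c^2 + 24·b·c^2 - 52·a·c^2 + 416·a·c - 52·a·b·c - 32·a^2·c + 256·a^2 - 32·a^2·b + 24·c^2 - 192·c + 24·b·c - 64·a·c + 512·a - 64·a·b    [distributive law]
= 18·b·c^2 + 72·b·c - 6·b^2·c - 36·a·b·c - 192·a·b + 16·a·b^2 + 24·c^3 - 168·c^2 - 52·a·c^2 + 352·a·c - 32·a^2·c + 256·a^2 - 32·a^2·b - 192·c + 512·a    [combine like terms]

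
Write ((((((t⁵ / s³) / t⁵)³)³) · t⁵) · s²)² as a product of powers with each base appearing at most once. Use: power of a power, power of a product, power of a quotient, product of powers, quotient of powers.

s⁻⁵⁰t¹⁰

((((((t⁵ / s³) / t⁵)³)³) · t⁵) · s²)²
= ((((((t⁵ / s³) / t⁵)³)³) · t⁵)²) · ((s²)²)    [power of a product]
= ((((((t⁵ / s³) / t⁵)³)³)²) · ((t⁵)²)) · ((s²)²)    [power of a product]
= (((((t⁵ / s³) / t⁵)³)⁶) · ((t⁵)²)) · ((s²)²)    [power of a power]
= ((((t⁵ / s³) / t⁵)¹⁸) · ((t⁵)²)) · ((s²)²)    [power of a power]
= ((((t⁵ / s³)¹⁸) / ((t⁵)¹⁸)) · ((t⁵)²)) · ((s²)²)    [power of a quotient]
= (((((t⁵)¹⁸) / ((s³)¹⁸)) / ((t⁵)¹⁸)) · ((t⁵)²)) · ((s²)²)    [power of a quotient]
= (((t⁹⁰ / ((s³)¹⁸)) / ((t⁵)¹⁸)) · ((t⁵)²)) · ((s²)²)    [power of a power]
= (((t⁹⁰ / s⁵⁴) / ((t⁵)¹⁸)) · ((t⁵)²)) · ((s²)²)    [power of a power]
= (((t⁹⁰ / s⁵⁴) / t⁹⁰) · ((t⁵)²)) · ((s²)²)    [power of a power]
= (((t⁹⁰ / s⁵⁴) / t⁹⁰) · t¹⁰) · ((s²)²)    [power of a power]
= (((t⁹⁰ / s⁵⁴) / t⁹⁰) · t¹⁰) · s⁴    [power of a power]
= s⁻⁵⁰t¹⁰    [quotient of powers; product of powers]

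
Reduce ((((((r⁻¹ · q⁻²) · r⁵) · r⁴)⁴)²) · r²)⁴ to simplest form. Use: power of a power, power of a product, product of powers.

q⁻⁶⁴r²⁶⁴

((((((r⁻¹ · q⁻²) · r⁵) · r⁴)⁴)²) · r²)⁴
= ((((((r⁻¹ · q⁻²) · r⁵) · r⁴)⁴)²)⁴) · ((r²)⁴)    [power of a product]
= (((((r⁻¹ · q⁻²) · r⁵) · r⁴)⁴)⁸) · ((r²)⁴)    [power of a power]
= ((((r⁻¹ · q⁻²) · r⁵) · r⁴)³²) · ((r²)⁴)    [power of a power]
= ((((r⁻¹ · q⁻²) · r⁵)³²) · ((r⁴)³²)) · ((r²)⁴)    [power of a product]
= ((((r⁻¹ · q⁻²)³²) · ((r⁵)³²)) · ((r⁴)³²)) · ((r²)⁴)    [power of a product]
= (((((r⁻¹)³²) · ((q⁻²)³²)) · ((r⁵)³²)) · ((r⁴)³²)) · ((r²)⁴)    [power of a product]
= (((r⁻³² · ((q⁻²)³²)) · ((r⁵)³²)) · ((r⁴)³²)) · ((r²)⁴)    [power of a power]
= (((r⁻³² · q⁻⁶⁴) · ((r⁵)³²)) · ((r⁴)³²)) · ((r²)⁴)    [power of a power]
= (((r⁻³² · q⁻⁶⁴) · r¹⁶⁰) · ((r⁴)³²)) · ((r²)⁴)    [power of a power]
= (((r⁻³² · q⁻⁶⁴) · r¹⁶⁰) · r¹²⁸) · ((r²)⁴)    [power of a power]
= (((r⁻³² · q⁻⁶⁴) · r¹⁶⁰) · r¹²⁸) · r⁸    [power of a power]
= q⁻⁶⁴r²⁶⁴    [product of powers]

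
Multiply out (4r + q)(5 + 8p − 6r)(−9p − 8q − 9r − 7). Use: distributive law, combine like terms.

(4r + q)(5 + 8p − 6r)(−9p − 8q − 9r − 7)
= (20r + 32pr − 24r^2 + 5q + 8pq − 6qr)(−9p − 8q − 9r − 7)    [distributive law]
= −180pr − 160qr − 180r^2 − 140r − 288p^2r − 256pqr − 288pr^2 − 224pr + 216pr^2 + 192qr^2 + 216r^3 + 168r^2 − 45pq − 40q^2 − 45qr − 35q − 72p^2q − 64pq^2 − 72pqr − 56pq + 54pqr + 48q^2r + 54qr^2 + 42qr    [distributive law]
= −404pr − 163qr − 12r^2 − 140r − 288p^2r − 274pqr − 72pr^2 + 246qr^2 + 216r^3 − 101pq − 40q^2 − 35q − 72p^2q − 64pq^2 + 48q^2r    [combine like terms]

−404pr − 163qr − 12r^2 − 140r − 288p^2r − 274pqr − 72pr^2 + 246qr^2 + 216r^3 − 101pq − 40q^2 − 35q − 72p^2q − 64pq^2 + 48q^2r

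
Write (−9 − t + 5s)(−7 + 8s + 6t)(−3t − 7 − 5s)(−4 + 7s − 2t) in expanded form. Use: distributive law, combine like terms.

322t − 1496st − 1012t² + 1764 − 4823s + 2018s² + 3224s²t + 621st² + 2585s³ − 438t³ + 208s²t² + 198st³ − 1210s³t − 36t⁴ − 1400s⁴

(−9 − t + 5s)(−7 + 8s + 6t)(−3t − 7 − 5s)(−4 + 7s − 2t)
= (63 − 72s − 54t + 7t − 8st − 6t² − 35s + 40s² + 30st)(−3t − 7 − 5s)(−4 + 7s − 2t)    [distributive law]
= (63 − 107s − 47t + 22st − 6t² + 40s²)(−3t − 7 − 5s)(−4 + 7s − 2t)    [combine like terms]
= (−189t − 441 − 315s + 321st + 749s + 535s² + 141t² + 329t + 235st − 66st² − 154st − 110s²t + 18t³ + 42t² + 30st² − 120s²t − 280s² − 200s³)(−4 + 7s − 2t)    [distributive law]
= (140t − 441 + 434s + 402st + 255s² + 183t² − 36st² − 230s²t + 18t³ − 200s³)(−4 + 7s − 2t)    [combine like terms]
= −560t + 980st − 280t² + 1764 − 3087s + 882t − 1736s + 3038s² − 868st − 1608st + 2814s²t − 804st² − 1020s² + 1785s³ − 510s²t − 732t² + 1281st² − 366t³ + 144st² − 252s²t² + 72st³ + 920s²t − 1610s³t + 460s²t² − 72t³ + 126st³ − 36t⁴ + 800s³ − 1400s⁴ + 400s³t    [distributive law]
= 322t − 1496st − 1012t² + 1764 − 4823s + 2018s² + 3224s²t + 621st² + 2585s³ − 438t³ + 208s²t² + 198st³ − 1210s³t − 36t⁴ − 1400s⁴    [combine like terms]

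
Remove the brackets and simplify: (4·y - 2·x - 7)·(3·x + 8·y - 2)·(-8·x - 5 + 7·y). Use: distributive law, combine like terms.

-10·x^2·y + 413·x·y - 284·x·y^2 - 608·y^2 + 224·y^3 + 418·y + 48·x^3 + 166·x^2 - 27·x - 70

(4·y - 2·x - 7)·(3·x + 8·y - 2)·(-8·x - 5 + 7·y)
= (12·x·y + 32·y^2 - 8·y - 6·x^2 - 16·x·y + 4·x - 21·x - 56·y + 14)·(-8·x - 5 + 7·y)    [distributive law]
= (-4·x·y + 32·y^2 - 64·y - 6·x^2 - 17·x + 14)·(-8·x - 5 + 7·y)    [combine like terms]
= 32·x^2·y + 20·x·y - 28·x·y^2 - 256·x·y^2 - 160·y^2 + 224·y^3 + 512·x·y + 320·y - 448·y^2 + 48·x^3 + 30·x^2 - 42·x^2·y + 136·x^2 + 85·x - 119·x·y - 112·x - 70 + 98·y    [distributive law]
= -10·x^2·y + 413·x·y - 284·x·y^2 - 608·y^2 + 224·y^3 + 418·y + 48·x^3 + 166·x^2 - 27·x - 70    [combine like terms]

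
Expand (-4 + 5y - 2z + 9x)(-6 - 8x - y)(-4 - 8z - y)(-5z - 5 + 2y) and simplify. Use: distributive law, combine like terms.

(-4 + 5y - 2z + 9x)(-6 - 8x - y)(-4 - 8z - y)(-5z - 5 + 2y)
= (24 + 32x + 4y - 30y - 40xy - 5y² + 12z + 16xz + 2yz - 54x - 72x² - 9xy)(-4 - 8z - y)(-5z - 5 + 2y)    [distributive law]
= (24 - 22x - 26y - 49xy - 5y² + 12z + 16xz + 2yz - 72x²)(-4 - 8z - y)(-5z - 5 + 2y)    [combine like terms]
= (-96 - 192z - 24y + 88x + 176xz + 22xy + 104y + 208yz + 26y² + 196xy + 392xyz + 49xy² + 20y² + 40y²z + 5y³ - 48z - 96z² - 12yz - 64xz - 128xz² - 16xyz - 8yz - 16yz² - 2y²z + 288x² + 576x²z + 72x²y)(-5z - 5 + 2y)    [distributive law]
= (-96 - 240z + 80y + 88x + 112xz + 218xy + 188yz + 46y² + 376xyz + 49xy² + 38y²z + 5y³ - 96z² - 128xz² - 16yz² + 288x² + 576x²z + 72x²y)(-5z - 5 + 2y)    [combine like terms]
= 480z + 480 - 192y + 1200z² + 1200z - 480yz - 400yz - 400y + 160y² - 440xz - 440x + 176xy - 560xz² - 560xz + 224xyz - 1090xyz - 1090xy + 436xy² - 940yz² - 940yz + 376y²z - 230y²z - 230y² + 92y³ - 1880xyz² - 1880xyz + 752xy²z - 245xy²z - 245xy² + 98xy³ - 190y²z² - 190y²z + 76y³z - 25y³z - 25y³ + 10y⁴ + 480z³ + 480z² - 192yz² + 640xz³ + 640xz² - 256xyz² + 80yz³ + 80yz² - 32y²z² - 1440x²z - 1440x² + 576x²y - 2880x²z² - 2880x²z + 1152x²yz - 360x²yz - 360x²y + 144x²y²    [distributive law]
= 1680z + 480 - 592y + 1680z² - 1820yz - 70y² - 1000xz - 440x - 914xy + 80xz² - 2746xyz + 191xy² - 1052yz² - 44y²z + 67y³ - 2136xyz² + 507xy²z + 98xy³ - 222y²z² + 51y³z + 10y⁴ + 480z³ + 640xz³ + 80yz³ - 4320x²z - 1440x² + 216x²y - 2880x²z² + 792x²yz + 144x²y²    [combine like terms]

1680z + 480 - 592y + 1680z² - 1820yz - 70y² - 1000xz - 440x - 914xy + 80xz² - 2746xyz + 191xy² - 1052yz² - 44y²z + 67y³ - 2136xyz² + 507xy²z + 98xy³ - 222y²z² + 51y³z + 10y⁴ + 480z³ + 640xz³ + 80yz³ - 4320x²z - 1440x² + 216x²y - 2880x²z² + 792x²yz + 144x²y²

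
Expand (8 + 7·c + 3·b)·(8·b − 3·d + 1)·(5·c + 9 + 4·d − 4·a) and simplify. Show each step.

839·b·c + 603·b + 187·b·d − 268·a·b − 281·c·d − 184·d − 96·d^2 + 96·a·d + 103·c + 72 − 32·a + 280·b·c^2 + 179·b·c·d − 224·a·b·c − 105·c^2·d − 84·c·d^2 + 84·a·c·d + 35·c^2 − 28·a·c + 120·b^2·c + 216·b^2 + 96·b^2·d − 96·a·b^2 − 36·b·d^2 + 36·a·b·d

(8 + 7·c + 3·b)·(8·b − 3·d + 1)·(5·c + 9 + 4·d − 4·a)
= (64·b − 24·d + 8 + 56·b·c − 21·c·d + 7·c + 24·b^2 − 9·b·d + 3·b)·(5·c + 9 + 4·d − 4·a)    [distributive law]
= (67·b − 24·d + 8 + 56·b·c − 21·c·d + 7·c + 24·b^2 − 9·b·d)·(5·c + 9 + 4·d − 4·a)    [combine like terms]
= 335·b·c + 603·b + 268·b·d − 268·a·b − 120·c·d − 216·d − 96·d^2 + 96·a·d + 40·c + 72 + 32·d − 32·a + 280·b·c^2 + 504·b·c + 224·b·c·d − 224·a·b·c − 105·c^2·d − 189·c·d − 84·c·d^2 + 84·a·c·d + 35·c^2 + 63·c + 28·c·d − 28·a·c + 120·b^2·c + 216·b^2 + 96·b^2·d − 96·a·b^2 − 45·b·c·d − 81·b·d − 36·b·d^2 + 36·a·b·d    [distributive law]
= 839·b·c + 603·b + 187·b·d − 268·a·b − 281·c·d − 184·d − 96·d^2 + 96·a·d + 103·c + 72 − 32·a + 280·b·c^2 + 179·b·c·d − 224·a·b·c − 105·c^2·d − 84·c·d^2 + 84·a·c·d + 35·c^2 − 28·a·c + 120·b^2·c + 216·b^2 + 96·b^2·d − 96·a·b^2 − 36·b·d^2 + 36·a·b·d    [combine like terms]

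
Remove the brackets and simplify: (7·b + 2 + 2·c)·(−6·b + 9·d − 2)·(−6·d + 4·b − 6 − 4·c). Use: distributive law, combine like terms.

(7·b + 2 + 2·c)·(−6·b + 9·d − 2)·(−6·d + 4·b − 6 − 4·c)
= (−42·b^2 + 63·b·d − 14·b − 12·b + 18·d − 4 − 12·b·c + 18·c·d − 4·c)·(−6·d + 4·b − 6 − 4·c)    [distributive law]
= (−42·b^2 + 63·b·d − 26·b + 18·d − 4 − 12·b·c + 18·c·d − 4·c)·(−6·d + 4·b − 6 − 4·c)    [combine like terms]
= 252·b^2·d − 168·b^3 + 252·b^2 + 168·b^2·c − 378·b·d^2 + 252·b^2·d − 378·b·d − 252·b·c·d + 156·b·d − 104·b^2 + 156·b + 104·b·c − 108·d^2 + 72·b·d − 108·d − 72·c·d + 24·d − 16·b + 24 + 16·c + 72·b·c·d − 48·b^2·c + 72·b·c + 48·b·c^2 − 108·c·d^2 + 72·b·c·d − 108·c·d − 72·c^2·d + 24·c·d − 16·b·c + 24·c + 16·c^2    [distributive law]
= 504·b^2·d − 168·b^3 + 148·b^2 + 120·b^2·c − 378·b·d^2 − 150·b·d − 108·b·c·d + 140·b + 160·b·c − 108·d^2 − 84·d − 156·c·d + 24 + 40·c + 48·b·c^2 − 108·c·d^2 − 72·c^2·d + 16·c^2    [combine like terms]

504·b^2·d − 168·b^3 + 148·b^2 + 120·b^2·c − 378·b·d^2 − 150·b·d − 108·b·c·d + 140·b + 160·b·c − 108·d^2 − 84·d − 156·c·d + 24 + 40·c + 48·b·c^2 − 108·c·d^2 − 72·c^2·d + 16·c^2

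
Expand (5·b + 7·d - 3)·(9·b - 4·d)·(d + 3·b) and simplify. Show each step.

174·b^2·d + 135·b^3 - 41·b·d^2 - 28·d^3 + 9·b·d - 81·b^2 + 12·d^2

(5·b + 7·d - 3)·(9·b - 4·d)·(d + 3·b)
= (45·b^2 - 20·b·d + 63·b·d - 28·d^2 - 27·b + 12·d)·(d + 3·b)    [distributive law]
= (45·b^2 + 43·b·d - 28·d^2 - 27·b + 12·d)·(d + 3·b)    [combine like terms]
= 45·b^2·d + 135·b^3 + 43·b·d^2 + 129·b^2·d - 28·d^3 - 84·b·d^2 - 27·b·d - 81·b^2 + 12·d^2 + 36·b·d    [distributive law]
= 174·b^2·d + 135·b^3 - 41·b·d^2 - 28·d^3 + 9·b·d - 81·b^2 + 12·d^2    [combine like terms]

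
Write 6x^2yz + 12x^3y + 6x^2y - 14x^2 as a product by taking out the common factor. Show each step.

6x^2yz + 12x^3y + 6x^2y - 14x^2
= 2(3x^2yz + 6x^3y + 3x^2y - 7x^2)    [factor out 2]
= 2x^2(3yz + 6xy + 3y - 7)    [factor out x^2]

2x^2(3yz + 6xy + 3y - 7)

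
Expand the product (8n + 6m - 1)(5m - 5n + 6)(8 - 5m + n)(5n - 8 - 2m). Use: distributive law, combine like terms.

(8n + 6m - 1)(5m - 5n + 6)(8 - 5m + n)(5n - 8 - 2m)
= (40mn - 40n^2 + 48n + 30m^2 - 30mn + 36m - 5m + 5n - 6)(8 - 5m + n)(5n - 8 - 2m)    [distributive law]
= (10mn - 40n^2 + 53n + 30m^2 + 31m - 6)(8 - 5m + n)(5n - 8 - 2m)    [combine like terms]
= (80mn - 50m^2n + 10mn^2 - 320n^2 + 200mn^2 - 40n^3 + 424n - 265mn + 53n^2 + 240m^2 - 150m^3 + 30m^2n + 248m - 155m^2 + 31mn - 48 + 30m - 6n)(5n - 8 - 2m)    [distributive law]
= (-154mn - 20m^2n + 210mn^2 - 267n^2 - 40n^3 + 418n + 85m^2 - 150m^3 + 278m - 48)(5n - 8 - 2m)    [combine like terms]
= -770mn^2 + 1232mn + 308m^2n - 100m^2n^2 + 160m^2n + 40m^3n + 1050mn^3 - 1680mn^2 - 420m^2n^2 - 1335n^3 + 2136n^2 + 534mn^2 - 200n^4 + 320n^3 + 80mn^3 + 2090n^2 - 3344n - 836mn + 425m^2n - 680m^2 - 170m^3 - 750m^3n + 1200m^3 + 300m^4 + 1390mn - 2224m - 556m^2 - 240n + 384 + 96m    [distributive law]
= -1916mn^2 + 1786mn + 893m^2n - 520m^2n^2 - 710m^3n + 1130mn^3 - 1015n^3 + 4226n^2 - 200n^4 - 3584n - 1236m^2 + 1030m^3 + 300m^4 - 2128m + 384    [combine like terms]

-1916mn^2 + 1786mn + 893m^2n - 520m^2n^2 - 710m^3n + 1130mn^3 - 1015n^3 + 4226n^2 - 200n^4 - 3584n - 1236m^2 + 1030m^3 + 300m^4 - 2128m + 384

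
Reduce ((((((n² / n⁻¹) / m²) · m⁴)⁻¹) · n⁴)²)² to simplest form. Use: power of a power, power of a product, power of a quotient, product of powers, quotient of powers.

((((((n² / n⁻¹) / m²) · m⁴)⁻¹) · n⁴)²)²
= (((((n² / n⁻¹) / m²) · m⁴)⁻¹) · n⁴)⁴    [power of a power]
= (((((n² / n⁻¹) / m²) · m⁴)⁻¹)⁴) · ((n⁴)⁴)    [power of a product]
= ((((n² / n⁻¹) / m²) · m⁴)⁻⁴) · ((n⁴)⁴)    [power of a power]
= ((((n² / n⁻¹) / m²)⁻⁴) · ((m⁴)⁻⁴)) · ((n⁴)⁴)    [power of a product]
= ((((n² / n⁻¹)⁻⁴) / ((m²)⁻⁴)) · ((m⁴)⁻⁴)) · ((n⁴)⁴)    [power of a quotient]
= (((((n²)⁻⁴) / ((n⁻¹)⁻⁴)) / ((m²)⁻⁴)) · ((m⁴)⁻⁴)) · ((n⁴)⁴)    [power of a quotient]
= (((n⁻⁸ / ((n⁻¹)⁻⁴)) / ((m²)⁻⁴)) · ((m⁴)⁻⁴)) · ((n⁴)⁴)    [power of a power]
= (((n⁻⁸ / n⁴) / ((m²)⁻⁴)) · ((m⁴)⁻⁴)) · ((n⁴)⁴)    [power of a power]
= ((n⁻¹² / ((m²)⁻⁴)) · ((m⁴)⁻⁴)) · ((n⁴)⁴)    [quotient of powers]
= ((n⁻¹² / m⁻⁸) · ((m⁴)⁻⁴)) · ((n⁴)⁴)    [power of a power]
= ((n⁻¹² / m⁻⁸) · m⁻¹⁶) · ((n⁴)⁴)    [power of a power]
= ((n⁻¹² / m⁻⁸) · m⁻¹⁶) · n¹⁶    [power of a power]
= m⁻⁸·n⁴    [quotient of powers; product of powers]

m⁻⁸·n⁴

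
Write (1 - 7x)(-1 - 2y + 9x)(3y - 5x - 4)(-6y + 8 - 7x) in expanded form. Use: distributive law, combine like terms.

-78y^2 + 16y + 335xy - 500x + 1789x^2 + 32 + 36y^3 + 366xy^2 - 3118x^2y + 1316x^3 - 252xy^3 + 1260x^2y^2 - 77x^3y - 2205x^4

(1 - 7x)(-1 - 2y + 9x)(3y - 5x - 4)(-6y + 8 - 7x)
= (-1 - 2y + 9x + 7x + 14xy - 63x^2)(3y - 5x - 4)(-6y + 8 - 7x)    [distributive law]
= (-1 - 2y + 16x + 14xy - 63x^2)(3y - 5x - 4)(-6y + 8 - 7x)    [combine like terms]
= (-3y + 5x + 4 - 6y^2 + 10xy + 8y + 48xy - 80x^2 - 64x + 42xy^2 - 70x^2y - 56xy - 189x^2y + 315x^3 + 252x^2)(-6y + 8 - 7x)    [distributive law]
= (5y - 59x + 4 - 6y^2 + 2xy + 172x^2 + 42xy^2 - 259x^2y + 315x^3)(-6y + 8 - 7x)    [combine like terms]
= -30y^2 + 40y - 35xy + 354xy - 472x + 413x^2 - 24y + 32 - 28x + 36y^3 - 48y^2 + 42xy^2 - 12xy^2 + 16xy - 14x^2y - 1032x^2y + 1376x^2 - 1204x^3 - 252xy^3 + 336xy^2 - 294x^2y^2 + 1554x^2y^2 - 2072x^2y + 1813x^3y - 1890x^3y + 2520x^3 - 2205x^4    [distributive law]
= -78y^2 + 16y + 335xy - 500x + 1789x^2 + 32 + 36y^3 + 366xy^2 - 3118x^2y + 1316x^3 - 252xy^3 + 1260x^2y^2 - 77x^3y - 2205x^4    [combine like terms]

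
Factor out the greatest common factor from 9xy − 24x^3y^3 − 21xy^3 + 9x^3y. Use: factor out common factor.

9xy − 24x^3y^3 − 21xy^3 + 9x^3y
= 3(3xy − 8x^3y^3 − 7xy^3 + 3x^3y)    [factor out 3]
= 3xy(3 − 8x^2y^2 − 7y^2 + 3x^2)    [factor out xy]

3xy(3 − 8x^2y^2 − 7y^2 + 3x^2)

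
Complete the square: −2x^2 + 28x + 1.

−2(x − 7)^2 + 99

−2x^2 + 28x + 1
= −2(x^2 − 14x) + 1    [factor out -2 from the x-terms]
= −2(x^2 − 14x + 49 − 49) + 1    [add and subtract 49 inside the bracket]
= −2(x − 7)^2 + 98 + 1    [perfect-square identity]
= −2(x − 7)^2 + 99    [combine constants]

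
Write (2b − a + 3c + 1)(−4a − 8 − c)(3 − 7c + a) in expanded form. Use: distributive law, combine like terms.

−40ab + 54abc − 8a²b − 48b + 106bc + 14bc² + 16a² − 39a²c + 4a³ + 4a − 86ac + 74ac² − 19c + 166c² + 21c³ − 24

(2b − a + 3c + 1)(−4a − 8 − c)(3 − 7c + a)
= (−8ab − 16b − 2bc + 4a² + 8a + ac − 12ac − 24c − 3c² − 4a − 8 − c)(3 − 7c + a)    [distributive law]
= (−8ab − 16b − 2bc + 4a² + 4a − 11ac − 25c − 3c² − 8)(3 − 7c + a)    [combine like terms]
= −24ab + 56abc − 8a²b − 48b + 112bc − 16ab − 6bc + 14bc² − 2abc + 12a² − 28a²c + 4a³ + 12a − 28ac + 4a² − 33ac + 77ac² − 11a²c − 75c + 175c² − 25ac − 9c² + 21c³ − 3ac² − 24 + 56c − 8a    [distributive law]
= −40ab + 54abc − 8a²b − 48b + 106bc + 14bc² + 16a² − 39a²c + 4a³ + 4a − 86ac + 74ac² − 19c + 166c² + 21c³ − 24    [combine like terms]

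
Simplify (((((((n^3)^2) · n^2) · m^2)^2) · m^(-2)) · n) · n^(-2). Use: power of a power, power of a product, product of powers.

(((((((n^3)^2) · n^2) · m^2)^2) · m^(-2)) · n) · n^(-2)
= (((((((n^3)^2) · n^2)^2) · ((m^2)^2)) · m^(-2)) · n) · n^(-2)    [power of a product]
= (((((((n^3)^2)^2) · ((n^2)^2)) · ((m^2)^2)) · m^(-2)) · n) · n^(-2)    [power of a product]
= ((((((n^3)^4) · ((n^2)^2)) · ((m^2)^2)) · m^(-2)) · n) · n^(-2)    [power of a power]
= ((((n^12 · ((n^2)^2)) · ((m^2)^2)) · m^(-2)) · n) · n^(-2)    [power of a power]
= ((((n^12 · n^4) · ((m^2)^2)) · m^(-2)) · n) · n^(-2)    [power of a power]
= (((n^16 · ((m^2)^2)) · m^(-2)) · n) · n^(-2)    [product of powers]
= (((n^16 · m^4) · m^(-2)) · n) · n^(-2)    [power of a power]
= m^2n^15    [product of powers]

m^2n^15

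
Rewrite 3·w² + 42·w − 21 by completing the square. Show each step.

3·w² + 42·w − 21
= 3(w² + 14·w) − 21    [factor out 3 from the w-terms]
= 3(w² + 14·w + 49 − 49) − 21    [add and subtract 49 inside the bracket]
= 3(w + 7)² − 147 − 21    [perfect-square identity]
= 3(w + 7)² − 168    [combine constants]

3(w + 7)² − 168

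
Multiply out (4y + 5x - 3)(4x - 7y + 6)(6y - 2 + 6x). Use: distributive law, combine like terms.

-282xy^2 + 416xy + 6x^2y - 168y^3 + 326y^2 - 198y + 68x^2 + 120x^3 - 144x + 36

(4y + 5x - 3)(4x - 7y + 6)(6y - 2 + 6x)
= (16xy - 28y^2 + 24y + 20x^2 - 35xy + 30x - 12x + 21y - 18)(6y - 2 + 6x)    [distributive law]
= (-19xy - 28y^2 + 45y + 20x^2 + 18x - 18)(6y - 2 + 6x)    [combine like terms]
= -114xy^2 + 38xy - 114x^2y - 168y^3 + 56y^2 - 168xy^2 + 270y^2 - 90y + 270xy + 120x^2y - 40x^2 + 120x^3 + 108xy - 36x + 108x^2 - 108y + 36 - 108x    [distributive law]
= -282xy^2 + 416xy + 6x^2y - 168y^3 + 326y^2 - 198y + 68x^2 + 120x^3 - 144x + 36    [combine like terms]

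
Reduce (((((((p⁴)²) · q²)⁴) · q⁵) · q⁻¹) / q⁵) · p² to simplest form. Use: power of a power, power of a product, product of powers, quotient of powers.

(((((((p⁴)²) · q²)⁴) · q⁵) · q⁻¹) / q⁵) · p²
= (((((((p⁴)²)⁴) · ((q²)⁴)) · q⁵) · q⁻¹) / q⁵) · p²    [power of a product]
= ((((((p⁴)⁸) · ((q²)⁴)) · q⁵) · q⁻¹) / q⁵) · p²    [power of a power]
= ((((p³² · ((q²)⁴)) · q⁵) · q⁻¹) / q⁵) · p²    [power of a power]
= ((((p³² · q⁸) · q⁵) · q⁻¹) / q⁵) · p²    [power of a power]
= p³⁴q⁷    [quotient of powers; product of powers]

p³⁴q⁷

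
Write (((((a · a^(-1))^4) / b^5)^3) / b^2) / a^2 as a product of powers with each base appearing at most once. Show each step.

(((((a · a^(-1))^4) / b^5)^3) / b^2) / a^2
= (((((a · a^(-1))^4)^3) / ((b^5)^3)) / b^2) / a^2    [power of a quotient]
= ((((a · a^(-1))^12) / ((b^5)^3)) / b^2) / a^2    [power of a power]
= ((((a^12) · ((a^(-1))^12)) / ((b^5)^3)) / b^2) / a^2    [power of a product]
= (((a^12 · a^(-12)) / ((b^5)^3)) / b^2) / a^2    [power of a power]
= ((a^0 / ((b^5)^3)) / b^2) / a^2    [product of powers]
= ((a^0 / b^15) / b^2) / a^2    [power of a power]
= a^(-2)b^(-17)    [quotient of powers; product of powers]

a^(-2)b^(-17)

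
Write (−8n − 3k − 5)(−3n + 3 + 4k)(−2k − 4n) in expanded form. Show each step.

44kn^2 − 96n^3 + 134kn + 36n^2 + 94k^2n + 58k^2 + 24k^3 + 30k + 60n

(−8n − 3k − 5)(−3n + 3 + 4k)(−2k − 4n)
= (24n^2 − 24n − 32kn + 9kn − 9k − 12k^2 + 15n − 15 − 20k)(−2k − 4n)    [distributive law]
= (24n^2 − 9n − 23kn − 29k − 12k^2 − 15)(−2k − 4n)    [combine like terms]
= −48kn^2 − 96n^3 + 18kn + 36n^2 + 46k^2n + 92kn^2 + 58k^2 + 116kn + 24k^3 + 48k^2n + 30k + 60n    [distributive law]
= 44kn^2 − 96n^3 + 134kn + 36n^2 + 94k^2n + 58k^2 + 24k^3 + 30k + 60n    [combine like terms]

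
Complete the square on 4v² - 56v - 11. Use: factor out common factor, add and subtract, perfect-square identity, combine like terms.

4(v - 7)² - 207

4v² - 56v - 11
= 4(v² - 14v) - 11    [factor out 4 from the v-terms]
= 4(v² - 14v + 49 - 49) - 11    [add and subtract 49 inside the bracket]
= 4(v - 7)² - 196 - 11    [perfect-square identity]
= 4(v - 7)² - 207    [combine constants]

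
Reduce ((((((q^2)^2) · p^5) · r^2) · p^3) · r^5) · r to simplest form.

p^8q^4r^8

((((((q^2)^2) · p^5) · r^2) · p^3) · r^5) · r
= ((((q^4 · p^5) · r^2) · p^3) · r^5) · r    [power of a power]
= p^8q^4r^8    [product of powers]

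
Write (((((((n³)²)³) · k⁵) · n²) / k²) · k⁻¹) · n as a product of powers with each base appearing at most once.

k²·n²¹

(((((((n³)²)³) · k⁵) · n²) / k²) · k⁻¹) · n
= ((((((n³)⁶) · k⁵) · n²) / k²) · k⁻¹) · n    [power of a power]
= ((((n¹⁸ · k⁵) · n²) / k²) · k⁻¹) · n    [power of a power]
= k²·n²¹    [quotient of powers; product of powers]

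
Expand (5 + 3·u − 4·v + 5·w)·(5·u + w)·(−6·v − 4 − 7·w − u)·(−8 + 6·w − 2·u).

560·u·v − 200·u·v·w + 700·u^2·v + 800·u + 1776·u·w + 880·u^2 − 34·u·w^2 + 1138·u^2·w + 290·u^3 + 112·v·w − 68·v·w^2 + 160·w + 320·w^2 − 50·w^3 − 372·u^2·v·w + 140·u^3·v − 396·u^2·w^2 + 176·u^3·w + 30·u^4 − 140·u·v·w^2 − 1136·u·w^3 − 960·u·v^2 + 672·u·v^2·w − 240·u^2·v^2 − 192·v^2·w + 144·v^2·w^2 − 12·v·w^3 − 210·w^4

(5 + 3·u − 4·v + 5·w)·(5·u + w)·(−6·v − 4 − 7·w − u)·(−8 + 6·w − 2·u)
= (25·u + 5·w + 15·u^2 + 3·u·w − 20·u·v − 4·v·w + 25·u·w + 5·w^2)·(−6·v − 4 − 7·w − u)·(−8 + 6·w − 2·u)    [distributive law]
= (25·u + 5·w + 15·u^2 + 28·u·w − 20·u·v − 4·v·w + 5·w^2)·(−6·v − 4 − 7·w − u)·(−8 + 6·w − 2·u)    [combine like terms]
= (−150·u·v − 100·u − 175·u·w − 25·u^2 − 30·v·w − 20·w − 35·w^2 − 5·u·w − 90·u^2·v − 60·u^2 − 105·u^2·w − 15·u^3 − 168·u·v·w − 112·u·w − 196·u·w^2 − 28·u^2·w + 120·u·v^2 + 80·u·v + 140·u·v·w + 20·u^2·v + 24·v^2·w + 16·v·w + 28·v·w^2 + 4·u·v·w − 30·v·w^2 − 20·w^2 − 35·w^3 − 5·u·w^2)·(−8 + 6·w − 2·u)    [distributive law]
= (−70·u·v − 100·u − 292·u·w − 85·u^2 − 14·v·w − 20·w − 55·w^2 − 70·u^2·v − 133·u^2·w − 15·u^3 − 24·u·v·w − 201·u·w^2 + 120·u·v^2 + 24·v^2·w − 2·v·w^2 − 35·w^3)·(−8 + 6·w − 2·u)    [combine like terms]
= 560·u·v − 420·u·v·w + 140·u^2·v + 800·u − 600·u·w + 200·u^2 + 2336·u·w − 1752·u·w^2 + 584·u^2·w + 680·u^2 − 510·u^2·w + 170·u^3 + 112·v·w − 84·v·w^2 + 28·u·v·w + 160·w − 120·w^2 + 40·u·w + 440·w^2 − 330·w^3 + 110·u·w^2 + 560·u^2·v − 420·u^2·v·w + 140·u^3·v + 1064·u^2·w − 798·u^2·w^2 + 266·u^3·w + 120·u^3 − 90·u^3·w + 30·u^4 + 192·u·v·w − 144·u·v·w^2 + 48·u^2·v·w + 1608·u·w^2 − 1206·u·w^3 + 402·u^2·w^2 − 960·u·v^2 + 720·u·v^2·w − 240·u^2·v^2 − 192·v^2·w + 144·v^2·w^2 − 48·u·v^2·w + 16·v·w^2 − 12·v·w^3 + 4·u·v·w^2 + 280·w^3 − 210·w^4 + 70·u·w^3    [distributive law]
= 560·u·v − 200·u·v·w + 700·u^2·v + 800·u + 1776·u·w + 880·u^2 − 34·u·w^2 + 1138·u^2·w + 290·u^3 + 112·v·w − 68·v·w^2 + 160·w + 320·w^2 − 50·w^3 − 372·u^2·v·w + 140·u^3·v − 396·u^2·w^2 + 176·u^3·w + 30·u^4 − 140·u·v·w^2 − 1136·u·w^3 − 960·u·v^2 + 672·u·v^2·w − 240·u^2·v^2 − 192·v^2·w + 144·v^2·w^2 − 12·v·w^3 − 210·w^4    [combine like terms]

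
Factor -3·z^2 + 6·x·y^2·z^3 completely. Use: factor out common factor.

-3·z^2 + 6·x·y^2·z^3
= 3(-z^2 + 2·x·y^2·z^3)    [factor out 3]
= 3·z^2(-1 + 2·x·y^2·z)    [factor out z^2]

3·z^2(-1 + 2·x·y^2·z)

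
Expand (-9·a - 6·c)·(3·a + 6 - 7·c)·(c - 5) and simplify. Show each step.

(-9·a - 6·c)·(3·a + 6 - 7·c)·(c - 5)
= (-27·a^2 - 54·a + 63·a·c - 18·a·c - 36·c + 42·c^2)·(c - 5)    [distributive law]
= (-27·a^2 - 54·a + 45·a·c - 36·c + 42·c^2)·(c - 5)    [combine like terms]
= -27·a^2·c + 135·a^2 - 54·a·c + 270·a + 45·a·c^2 - 225·a·c - 36·c^2 + 180·c + 42·c^3 - 210·c^2    [distributive law]
= -27·a^2·c + 135·a^2 - 279·a·c + 270·a + 45·a·c^2 - 246·c^2 + 180·c + 42·c^3    [combine like terms]

-27·a^2·c + 135·a^2 - 279·a·c + 270·a + 45·a·c^2 - 246·c^2 + 180·c + 42·c^3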